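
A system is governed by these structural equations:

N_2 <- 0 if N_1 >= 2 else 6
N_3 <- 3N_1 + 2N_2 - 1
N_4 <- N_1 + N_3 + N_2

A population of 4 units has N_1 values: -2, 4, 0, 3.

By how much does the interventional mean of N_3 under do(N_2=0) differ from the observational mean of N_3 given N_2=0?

Under do(N_2=0), N_2's equation is replaced by N_2=0 for every unit. Per-unit N_3: -7, 11, -1, 8. Mean = 2.75.
E[N_3|N_2=0] averages over only the 2 units with N_2=0 (N_1 = 4, 3): N_3 = 11, 8, mean 9.5.
Difference = 2.75 − 9.5 = -6.75.

-6.75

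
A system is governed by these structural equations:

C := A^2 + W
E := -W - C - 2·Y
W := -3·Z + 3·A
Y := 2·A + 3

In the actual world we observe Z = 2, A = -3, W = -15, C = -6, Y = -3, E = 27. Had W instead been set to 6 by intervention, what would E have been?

The intervention breaks the incoming arrows to W: W := -3·Z + 3·A no longer applies, and W = 6.
C = A^2 + W  [with A=-3, W=6]  = 15
Y = 2·A + 3  [with A=-3]  = -3
E = -W - C - 2·Y  [with W=6, C=15, Y=-3]  = -15

-15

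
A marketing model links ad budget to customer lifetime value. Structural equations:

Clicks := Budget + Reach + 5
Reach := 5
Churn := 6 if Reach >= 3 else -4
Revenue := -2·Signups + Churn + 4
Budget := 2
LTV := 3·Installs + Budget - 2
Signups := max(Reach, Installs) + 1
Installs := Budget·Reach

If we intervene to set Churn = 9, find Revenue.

Intervening sets Churn = 9 and removes its equation (Churn := 6 if Reach >= 3 else -4).
Installs = Budget·Reach  [with Budget=2, Reach=5]  = 10
Signups = max(Reach, Installs) + 1  [with Reach=5, Installs=10]  = 11
Revenue = -2·Signups + Churn + 4  [with Signups=11, Churn=9]  = -9

-9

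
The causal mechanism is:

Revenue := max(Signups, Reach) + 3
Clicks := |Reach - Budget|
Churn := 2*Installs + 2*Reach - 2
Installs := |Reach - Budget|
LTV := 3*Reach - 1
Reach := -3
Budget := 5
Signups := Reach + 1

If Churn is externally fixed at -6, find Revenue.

Intervening sets Churn = -6 and removes its equation (Churn := 2*Installs + 2*Reach - 2).
No directed path runs from Churn to Revenue, so Revenue keeps its natural value.
Signups = Reach + 1  [with Reach=-3]  = -2
Revenue = max(Signups, Reach) + 3  [with Signups=-2, Reach=-3]  = 1

1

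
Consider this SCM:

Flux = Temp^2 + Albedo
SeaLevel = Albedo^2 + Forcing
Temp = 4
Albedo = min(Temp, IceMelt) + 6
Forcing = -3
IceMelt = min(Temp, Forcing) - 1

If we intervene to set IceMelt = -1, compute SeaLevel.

do(IceMelt=-1) replaces the equation IceMelt = min(Temp, Forcing) - 1 with the constant IceMelt = -1.
Albedo = min(Temp, IceMelt) + 6  [with Temp=4, IceMelt=-1]  = 5
SeaLevel = Albedo^2 + Forcing  [with Albedo=5, Forcing=-3]  = 22

22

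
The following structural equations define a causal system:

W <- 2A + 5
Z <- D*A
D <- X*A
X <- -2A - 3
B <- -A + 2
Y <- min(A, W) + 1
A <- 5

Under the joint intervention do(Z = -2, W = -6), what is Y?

-5

Setting Z = -2, W = -6 by intervention discards those variables' equations.
Y = min(A, W) + 1  [with A=5, W=-6]  = -5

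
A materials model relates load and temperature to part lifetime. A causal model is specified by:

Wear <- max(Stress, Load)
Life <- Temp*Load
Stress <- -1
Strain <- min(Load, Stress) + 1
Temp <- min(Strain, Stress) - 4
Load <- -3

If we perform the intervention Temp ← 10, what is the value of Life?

-30

Under do(Temp=10), the mechanism Temp <- min(Strain, Stress) - 4 is discarded; Temp is fixed at 10.
Life = Temp*Load  [with Temp=10, Load=-3]  = -30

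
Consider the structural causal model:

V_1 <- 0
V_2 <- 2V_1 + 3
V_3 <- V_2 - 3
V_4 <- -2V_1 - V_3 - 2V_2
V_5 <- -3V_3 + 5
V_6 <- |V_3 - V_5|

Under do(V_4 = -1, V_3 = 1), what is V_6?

The joint intervention fixes V_4 = -1, V_3 = 1, removing each variable's own equation.
V_5 = -3V_3 + 5  [with V_3=1]  = 2
V_6 = |V_3 - V_5|  [with V_3=1, V_5=2]  = 1

1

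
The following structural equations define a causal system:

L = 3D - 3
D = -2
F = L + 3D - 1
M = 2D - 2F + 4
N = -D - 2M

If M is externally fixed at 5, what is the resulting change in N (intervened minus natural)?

Intervening sets M = 5 and removes its equation (M = 2D - 2F + 4).
N = -D - 2M  [with D=-2, M=5]  = -8
Without intervention: L = 3D - 3  [with D=-2]  = -9; F = L + 3D - 1  [with L=-9, D=-2]  = -16; M = 2D - 2F + 4  [with D=-2, F=-16]  = 32; N = -D - 2M  [with D=-2, M=32]  = -62.
Change = -8 − (-62) = 54.

54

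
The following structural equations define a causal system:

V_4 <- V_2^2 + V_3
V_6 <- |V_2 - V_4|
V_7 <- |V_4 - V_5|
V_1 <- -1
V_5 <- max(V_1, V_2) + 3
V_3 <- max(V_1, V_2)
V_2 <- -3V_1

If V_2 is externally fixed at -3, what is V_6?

Under do(V_2=-3), the mechanism V_2 <- -3V_1 is discarded; V_2 is fixed at -3.
V_3 = max(V_1, V_2)  [with V_1=-1, V_2=-3]  = -1
V_4 = V_2^2 + V_3  [with V_2=-3, V_3=-1]  = 8
V_6 = |V_2 - V_4|  [with V_2=-3, V_4=8]  = 11

11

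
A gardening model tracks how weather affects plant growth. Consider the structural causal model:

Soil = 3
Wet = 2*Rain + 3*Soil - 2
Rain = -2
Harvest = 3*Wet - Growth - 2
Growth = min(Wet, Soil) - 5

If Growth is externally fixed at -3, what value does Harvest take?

10

Intervening sets Growth = -3 and removes its equation (Growth = min(Wet, Soil) - 5).
Wet = 2*Rain + 3*Soil - 2  [with Rain=-2, Soil=3]  = 3
Harvest = 3*Wet - Growth - 2  [with Wet=3, Growth=-3]  = 10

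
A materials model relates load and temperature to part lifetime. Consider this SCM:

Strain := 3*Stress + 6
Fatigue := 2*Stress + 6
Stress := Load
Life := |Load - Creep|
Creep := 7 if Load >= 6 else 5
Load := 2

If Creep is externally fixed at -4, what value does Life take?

6

Under do(Creep=-4), the mechanism Creep := 7 if Load >= 6 else 5 is discarded; Creep is fixed at -4.
Life = |Load - Creep|  [with Load=2, Creep=-4]  = 6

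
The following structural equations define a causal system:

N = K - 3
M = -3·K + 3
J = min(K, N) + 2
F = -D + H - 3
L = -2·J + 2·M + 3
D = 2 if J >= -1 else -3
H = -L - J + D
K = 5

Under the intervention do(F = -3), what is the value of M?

The intervention breaks the incoming arrows to F: F = -D + H - 3 no longer applies, and F = -3.
Since M is not a descendant of the intervened variable, it is unaffected.
M = -3·K + 3  [with K=5]  = -12

-12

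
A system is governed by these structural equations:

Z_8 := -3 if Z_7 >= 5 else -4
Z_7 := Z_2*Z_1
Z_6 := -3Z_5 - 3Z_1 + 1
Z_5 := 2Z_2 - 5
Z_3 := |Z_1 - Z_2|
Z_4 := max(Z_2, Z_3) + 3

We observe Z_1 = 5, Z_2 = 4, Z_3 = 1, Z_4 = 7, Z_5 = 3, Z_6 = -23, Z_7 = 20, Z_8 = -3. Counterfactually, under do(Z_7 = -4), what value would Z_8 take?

do(Z_7=-4) replaces the equation Z_7 := Z_2*Z_1 with the constant Z_7 = -4.
Z_8 = -3 if Z_7 >= 5 else -4  [with Z_7=-4]  = -4

-4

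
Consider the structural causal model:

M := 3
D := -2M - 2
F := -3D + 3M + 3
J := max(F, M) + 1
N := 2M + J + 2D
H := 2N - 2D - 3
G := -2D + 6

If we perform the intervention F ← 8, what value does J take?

9

The intervention breaks the incoming arrows to F: F := -3D + 3M + 3 no longer applies, and F = 8.
J = max(F, M) + 1  [with F=8, M=3]  = 9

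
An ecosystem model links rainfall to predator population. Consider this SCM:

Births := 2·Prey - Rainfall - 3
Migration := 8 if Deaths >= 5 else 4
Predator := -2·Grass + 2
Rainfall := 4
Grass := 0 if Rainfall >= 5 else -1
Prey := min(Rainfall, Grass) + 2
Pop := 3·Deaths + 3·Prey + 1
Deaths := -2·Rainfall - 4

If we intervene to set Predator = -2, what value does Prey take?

1

Under do(Predator=-2), the mechanism Predator := -2·Grass + 2 is discarded; Predator is fixed at -2.
Since Prey is not a descendant of the intervened variable, it is unaffected.
Grass = 0 if Rainfall >= 5 else -1  [with Rainfall=4]  = -1
Prey = min(Rainfall, Grass) + 2  [with Rainfall=4, Grass=-1]  = 1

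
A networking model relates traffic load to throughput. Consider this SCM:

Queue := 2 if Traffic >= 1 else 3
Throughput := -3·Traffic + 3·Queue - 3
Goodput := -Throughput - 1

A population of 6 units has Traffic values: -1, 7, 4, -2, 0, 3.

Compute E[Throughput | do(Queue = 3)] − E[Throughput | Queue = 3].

-8.5

Under do(Queue=3), Queue's equation is replaced by Queue=3 for every unit. Per-unit Throughput: 9, -15, -6, 12, 6, -3. Mean = 0.5.
E[Throughput|Queue=3] averages over only the 3 units with Queue=3 (Traffic = -1, -2, 0): Throughput = 9, 12, 6, mean 9.
Difference = 0.5 − 9 = -8.5.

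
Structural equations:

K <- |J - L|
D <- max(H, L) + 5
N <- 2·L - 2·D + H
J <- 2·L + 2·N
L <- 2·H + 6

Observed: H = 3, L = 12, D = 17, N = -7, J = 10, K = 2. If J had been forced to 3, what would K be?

9

The intervention breaks the incoming arrows to J: J <- 2·L + 2·N no longer applies, and J = 3.
L = 2·H + 6  [with H=3]  = 12
K = |J - L|  [with J=3, L=12]  = 9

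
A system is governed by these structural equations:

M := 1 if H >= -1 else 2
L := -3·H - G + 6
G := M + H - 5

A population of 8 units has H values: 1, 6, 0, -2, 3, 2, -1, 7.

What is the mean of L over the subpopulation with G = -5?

15.5

Observing G=-5 restricts to units where G's equation naturally yields -5: H ∈ {-2, -1}. In that subpopulation L = 17, 14, mean 15.5.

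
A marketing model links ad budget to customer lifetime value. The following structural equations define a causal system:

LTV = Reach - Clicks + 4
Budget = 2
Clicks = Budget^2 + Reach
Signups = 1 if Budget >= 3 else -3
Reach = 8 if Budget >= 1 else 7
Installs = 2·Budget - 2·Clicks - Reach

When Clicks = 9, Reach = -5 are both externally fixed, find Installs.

The joint intervention fixes Clicks = 9, Reach = -5, removing each variable's own equation.
Installs = 2·Budget - 2·Clicks - Reach  [with Budget=2, Clicks=9, Reach=-5]  = -9

-9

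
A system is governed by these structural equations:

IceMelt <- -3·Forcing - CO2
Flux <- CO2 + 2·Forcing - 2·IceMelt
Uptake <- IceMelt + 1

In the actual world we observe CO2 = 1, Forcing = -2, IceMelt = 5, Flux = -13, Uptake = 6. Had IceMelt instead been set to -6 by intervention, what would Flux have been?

The intervention breaks the incoming arrows to IceMelt: IceMelt <- -3·Forcing - CO2 no longer applies, and IceMelt = -6.
Flux = CO2 + 2·Forcing - 2·IceMelt  [with CO2=1, Forcing=-2, IceMelt=-6]  = 9

9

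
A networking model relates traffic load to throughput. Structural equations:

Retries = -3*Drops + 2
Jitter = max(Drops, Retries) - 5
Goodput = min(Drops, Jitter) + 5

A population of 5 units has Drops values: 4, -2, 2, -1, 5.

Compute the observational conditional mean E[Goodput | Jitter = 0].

4.5

E[Goodput|Jitter=0] averages over only the 2 units with Jitter=0 (Drops = -1, 5): Goodput = 4, 5, mean 4.5.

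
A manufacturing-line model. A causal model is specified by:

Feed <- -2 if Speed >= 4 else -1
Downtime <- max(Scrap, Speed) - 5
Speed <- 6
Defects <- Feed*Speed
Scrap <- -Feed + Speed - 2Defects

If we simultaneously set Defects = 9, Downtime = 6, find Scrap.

-10

The joint intervention fixes Defects = 9, Downtime = 6, removing each variable's own equation.
Feed = -2 if Speed >= 4 else -1  [with Speed=6]  = -2
Scrap = -Feed + Speed - 2Defects  [with Feed=-2, Speed=6, Defects=9]  = -10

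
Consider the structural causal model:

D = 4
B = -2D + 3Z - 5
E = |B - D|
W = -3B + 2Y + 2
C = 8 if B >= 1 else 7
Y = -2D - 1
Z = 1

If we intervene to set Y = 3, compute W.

38

do(Y=3) replaces the equation Y = -2D - 1 with the constant Y = 3.
B = -2D + 3Z - 5  [with D=4, Z=1]  = -10
W = -3B + 2Y + 2  [with B=-10, Y=3]  = 38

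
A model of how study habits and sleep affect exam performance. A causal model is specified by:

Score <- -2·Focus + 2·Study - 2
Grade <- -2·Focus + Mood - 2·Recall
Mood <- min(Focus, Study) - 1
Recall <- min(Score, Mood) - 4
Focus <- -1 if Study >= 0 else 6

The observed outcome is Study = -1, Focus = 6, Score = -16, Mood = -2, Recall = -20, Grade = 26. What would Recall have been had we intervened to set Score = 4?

do(Score=4) replaces the equation Score <- -2·Focus + 2·Study - 2 with the constant Score = 4.
Focus = -1 if Study >= 0 else 6  [with Study=-1]  = 6
Mood = min(Focus, Study) - 1  [with Focus=6, Study=-1]  = -2
Recall = min(Score, Mood) - 4  [with Score=4, Mood=-2]  = -6

-6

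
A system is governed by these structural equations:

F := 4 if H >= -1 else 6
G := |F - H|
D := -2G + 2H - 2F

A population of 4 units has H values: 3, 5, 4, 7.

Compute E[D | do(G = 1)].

Every unit gets G=1 under the intervention. D values become -4, 0, -2, 4; E[D|do(G=1)] = -0.5.

-0.5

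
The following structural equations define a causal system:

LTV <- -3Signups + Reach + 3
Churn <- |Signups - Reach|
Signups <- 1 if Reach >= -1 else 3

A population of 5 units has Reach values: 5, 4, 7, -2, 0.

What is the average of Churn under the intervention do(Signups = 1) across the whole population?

3.4

Under do(Signups=1), Signups's equation is replaced by Signups=1 for every unit. Per-unit Churn: 4, 3, 6, 3, 1. Mean = 3.4.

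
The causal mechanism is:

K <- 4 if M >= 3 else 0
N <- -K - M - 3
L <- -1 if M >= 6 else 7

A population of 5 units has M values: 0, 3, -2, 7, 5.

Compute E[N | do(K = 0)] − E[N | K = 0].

do(K=0) breaks K's dependence on M. With K=0 fixed, N across the units is -3, -6, -1, -10, -8, mean -5.6.
Conditioning on K=0 selects the 2 unit(s) with M ∈ {0, -2}. Their N values: -3, -1. Mean = -2.
Difference = -5.6 − (-2) = -3.6.

-3.6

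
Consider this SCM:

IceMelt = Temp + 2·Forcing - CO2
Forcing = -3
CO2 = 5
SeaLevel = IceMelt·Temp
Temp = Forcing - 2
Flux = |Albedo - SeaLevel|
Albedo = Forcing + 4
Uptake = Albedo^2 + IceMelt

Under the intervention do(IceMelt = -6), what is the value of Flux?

29

The intervention breaks the incoming arrows to IceMelt: IceMelt = Temp + 2·Forcing - CO2 no longer applies, and IceMelt = -6.
Temp = Forcing - 2  [with Forcing=-3]  = -5
Albedo = Forcing + 4  [with Forcing=-3]  = 1
SeaLevel = IceMelt·Temp  [with IceMelt=-6, Temp=-5]  = 30
Flux = |Albedo - SeaLevel|  [with Albedo=1, SeaLevel=30]  = 29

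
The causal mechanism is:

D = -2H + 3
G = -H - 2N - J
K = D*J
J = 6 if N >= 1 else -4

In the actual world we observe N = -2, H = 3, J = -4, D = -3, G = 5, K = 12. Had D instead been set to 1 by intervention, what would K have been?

Under do(D=1), the mechanism D = -2H + 3 is discarded; D is fixed at 1.
J = 6 if N >= 1 else -4  [with N=-2]  = -4
K = D*J  [with D=1, J=-4]  = -4

-4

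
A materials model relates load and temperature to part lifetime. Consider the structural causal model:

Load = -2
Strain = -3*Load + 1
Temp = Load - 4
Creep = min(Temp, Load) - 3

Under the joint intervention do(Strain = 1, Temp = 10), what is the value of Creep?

Setting Strain = 1, Temp = 10 by intervention discards those variables' equations.
Creep = min(Temp, Load) - 3  [with Temp=10, Load=-2]  = -5

-5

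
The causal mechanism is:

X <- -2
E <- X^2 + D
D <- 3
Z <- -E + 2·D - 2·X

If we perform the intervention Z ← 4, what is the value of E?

Under do(Z=4), the mechanism Z <- -E + 2·D - 2·X is discarded; Z is fixed at 4.
Since E is not a descendant of the intervened variable, it is unaffected.
E = X^2 + D  [with X=-2, D=3]  = 7

7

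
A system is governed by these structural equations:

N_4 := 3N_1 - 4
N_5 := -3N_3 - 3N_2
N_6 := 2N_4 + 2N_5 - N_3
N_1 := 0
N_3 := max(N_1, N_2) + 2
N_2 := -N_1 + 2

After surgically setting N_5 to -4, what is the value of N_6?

-20

The intervention breaks the incoming arrows to N_5: N_5 := -3N_3 - 3N_2 no longer applies, and N_5 = -4.
N_2 = -N_1 + 2  [with N_1=0]  = 2
N_3 = max(N_1, N_2) + 2  [with N_1=0, N_2=2]  = 4
N_4 = 3N_1 - 4  [with N_1=0]  = -4
N_6 = 2N_4 + 2N_5 - N_3  [with N_4=-4, N_5=-4, N_3=4]  = -20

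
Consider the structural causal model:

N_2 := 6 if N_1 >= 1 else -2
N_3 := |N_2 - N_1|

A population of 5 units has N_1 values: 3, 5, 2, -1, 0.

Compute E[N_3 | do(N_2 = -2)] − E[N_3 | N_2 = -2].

do(N_2=-2) breaks N_2's dependence on N_1. With N_2=-2 fixed, N_3 across the units is 5, 7, 4, 1, 2, mean 3.8.
Conditioning on N_2=-2 selects the 2 unit(s) with N_1 ∈ {-1, 0}. Their N_3 values: 1, 2. Mean = 1.5.
Difference = 3.8 − 1.5 = 2.3.

2.3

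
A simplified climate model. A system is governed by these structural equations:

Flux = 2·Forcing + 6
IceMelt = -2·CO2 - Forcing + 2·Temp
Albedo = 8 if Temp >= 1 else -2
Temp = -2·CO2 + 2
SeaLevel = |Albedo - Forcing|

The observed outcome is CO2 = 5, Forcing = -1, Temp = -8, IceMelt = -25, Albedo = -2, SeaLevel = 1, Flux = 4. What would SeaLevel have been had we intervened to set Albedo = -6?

The intervention breaks the incoming arrows to Albedo: Albedo = 8 if Temp >= 1 else -2 no longer applies, and Albedo = -6.
SeaLevel = |Albedo - Forcing|  [with Albedo=-6, Forcing=-1]  = 5

5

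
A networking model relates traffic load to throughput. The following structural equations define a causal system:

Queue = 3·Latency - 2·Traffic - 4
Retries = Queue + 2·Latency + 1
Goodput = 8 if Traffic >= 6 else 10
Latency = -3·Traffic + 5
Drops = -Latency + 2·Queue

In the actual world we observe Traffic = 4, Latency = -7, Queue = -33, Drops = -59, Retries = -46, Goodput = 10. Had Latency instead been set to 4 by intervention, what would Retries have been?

9

do(Latency=4) replaces the equation Latency = -3·Traffic + 5 with the constant Latency = 4.
Queue = 3·Latency - 2·Traffic - 4  [with Latency=4, Traffic=4]  = 0
Retries = Queue + 2·Latency + 1  [with Queue=0, Latency=4]  = 9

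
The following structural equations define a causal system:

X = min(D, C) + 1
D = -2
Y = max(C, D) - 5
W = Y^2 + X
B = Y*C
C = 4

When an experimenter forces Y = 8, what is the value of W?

63

do(Y=8) replaces the equation Y = max(C, D) - 5 with the constant Y = 8.
X = min(D, C) + 1  [with D=-2, C=4]  = -1
W = Y^2 + X  [with Y=8, X=-1]  = 63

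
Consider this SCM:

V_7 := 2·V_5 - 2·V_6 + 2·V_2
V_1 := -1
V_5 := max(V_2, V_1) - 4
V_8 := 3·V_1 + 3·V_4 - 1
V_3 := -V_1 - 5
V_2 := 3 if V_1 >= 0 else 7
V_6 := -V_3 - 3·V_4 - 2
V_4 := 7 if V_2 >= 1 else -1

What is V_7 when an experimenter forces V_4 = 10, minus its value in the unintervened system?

The intervention breaks the incoming arrows to V_4: V_4 := 7 if V_2 >= 1 else -1 no longer applies, and V_4 = 10.
V_2 = 3 if V_1 >= 0 else 7  [with V_1=-1]  = 7
V_3 = -V_1 - 5  [with V_1=-1]  = -4
V_5 = max(V_2, V_1) - 4  [with V_2=7, V_1=-1]  = 3
V_6 = -V_3 - 3·V_4 - 2  [with V_3=-4, V_4=10]  = -28
V_7 = 2·V_5 - 2·V_6 + 2·V_2  [with V_5=3, V_6=-28, V_2=7]  = 76
Without intervention: V_2 = 3 if V_1 >= 0 else 7  [with V_1=-1]  = 7; V_3 = -V_1 - 5  [with V_1=-1]  = -4; V_4 = 7 if V_2 >= 1 else -1  [with V_2=7]  = 7; V_5 = max(V_2, V_1) - 4  [with V_2=7, V_1=-1]  = 3; V_6 = -V_3 - 3·V_4 - 2  [with V_3=-4, V_4=7]  = -19; V_7 = 2·V_5 - 2·V_6 + 2·V_2  [with V_5=3, V_6=-19, V_2=7]  = 58.
Change = 76 − 58 = 18.

18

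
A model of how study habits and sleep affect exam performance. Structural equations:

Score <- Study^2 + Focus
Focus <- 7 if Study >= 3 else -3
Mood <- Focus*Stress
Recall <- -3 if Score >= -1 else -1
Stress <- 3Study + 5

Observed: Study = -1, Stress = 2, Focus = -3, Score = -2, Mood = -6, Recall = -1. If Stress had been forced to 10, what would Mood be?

do(Stress=10) replaces the equation Stress <- 3Study + 5 with the constant Stress = 10.
Focus = 7 if Study >= 3 else -3  [with Study=-1]  = -3
Mood = Focus*Stress  [with Focus=-3, Stress=10]  = -30

-30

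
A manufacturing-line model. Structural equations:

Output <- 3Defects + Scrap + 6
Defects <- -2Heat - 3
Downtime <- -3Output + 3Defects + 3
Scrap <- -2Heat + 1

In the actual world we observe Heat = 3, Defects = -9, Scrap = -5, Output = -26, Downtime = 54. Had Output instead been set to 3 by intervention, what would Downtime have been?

Intervening sets Output = 3 and removes its equation (Output <- 3Defects + Scrap + 6).
Defects = -2Heat - 3  [with Heat=3]  = -9
Downtime = -3Output + 3Defects + 3  [with Output=3, Defects=-9]  = -33

-33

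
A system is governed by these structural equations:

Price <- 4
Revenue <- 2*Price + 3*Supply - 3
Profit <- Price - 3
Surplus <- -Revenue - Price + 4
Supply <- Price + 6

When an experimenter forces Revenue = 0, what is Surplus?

0

do(Revenue=0) replaces the equation Revenue <- 2*Price + 3*Supply - 3 with the constant Revenue = 0.
Surplus = -Revenue - Price + 4  [with Revenue=0, Price=4]  = 0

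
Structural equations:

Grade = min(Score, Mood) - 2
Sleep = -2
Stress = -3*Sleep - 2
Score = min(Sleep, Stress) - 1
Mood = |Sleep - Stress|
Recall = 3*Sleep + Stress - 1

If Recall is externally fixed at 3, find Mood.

The intervention breaks the incoming arrows to Recall: Recall = 3*Sleep + Stress - 1 no longer applies, and Recall = 3.
Since Mood is not a descendant of the intervened variable, it is unaffected.
Stress = -3*Sleep - 2  [with Sleep=-2]  = 4
Mood = |Sleep - Stress|  [with Sleep=-2, Stress=4]  = 6

6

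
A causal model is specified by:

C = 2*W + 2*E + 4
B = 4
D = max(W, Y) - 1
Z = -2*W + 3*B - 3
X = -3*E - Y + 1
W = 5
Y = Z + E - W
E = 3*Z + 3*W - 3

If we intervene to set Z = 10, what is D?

46

The intervention breaks the incoming arrows to Z: Z = -2*W + 3*B - 3 no longer applies, and Z = 10.
E = 3*Z + 3*W - 3  [with Z=10, W=5]  = 42
Y = Z + E - W  [with Z=10, E=42, W=5]  = 47
D = max(W, Y) - 1  [with W=5, Y=47]  = 46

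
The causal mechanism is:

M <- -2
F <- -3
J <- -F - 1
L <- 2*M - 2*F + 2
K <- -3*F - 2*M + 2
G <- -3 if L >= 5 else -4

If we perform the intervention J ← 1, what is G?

The intervention breaks the incoming arrows to J: J <- -F - 1 no longer applies, and J = 1.
No directed path runs from J to G, so G keeps its natural value.
L = 2*M - 2*F + 2  [with M=-2, F=-3]  = 4
G = -3 if L >= 5 else -4  [with L=4]  = -4

-4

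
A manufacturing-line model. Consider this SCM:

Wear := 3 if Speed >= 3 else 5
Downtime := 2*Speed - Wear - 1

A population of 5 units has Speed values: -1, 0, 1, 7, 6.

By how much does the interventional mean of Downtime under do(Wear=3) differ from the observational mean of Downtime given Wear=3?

-7.8

The intervention sets Wear=3 in all 5 units regardless of Speed. Recomputing Downtime per unit gives -6, -4, -2, 10, 8; average 1.2.
Observing Wear=3 restricts to units where Wear's equation naturally yields 3: Speed ∈ {7, 6}. In that subpopulation Downtime = 10, 8, mean 9.
Difference = 1.2 − 9 = -7.8.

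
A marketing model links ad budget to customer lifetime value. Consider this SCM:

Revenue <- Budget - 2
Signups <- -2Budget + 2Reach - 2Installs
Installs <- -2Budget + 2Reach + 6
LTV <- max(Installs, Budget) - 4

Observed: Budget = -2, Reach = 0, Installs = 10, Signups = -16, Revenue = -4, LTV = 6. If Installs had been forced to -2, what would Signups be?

8

The intervention breaks the incoming arrows to Installs: Installs <- -2Budget + 2Reach + 6 no longer applies, and Installs = -2.
Signups = -2Budget + 2Reach - 2Installs  [with Budget=-2, Reach=0, Installs=-2]  = 8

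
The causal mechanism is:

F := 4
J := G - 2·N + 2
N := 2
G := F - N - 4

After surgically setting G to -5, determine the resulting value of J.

The intervention breaks the incoming arrows to G: G := F - N - 4 no longer applies, and G = -5.
J = G - 2·N + 2  [with G=-5, N=2]  = -7

-7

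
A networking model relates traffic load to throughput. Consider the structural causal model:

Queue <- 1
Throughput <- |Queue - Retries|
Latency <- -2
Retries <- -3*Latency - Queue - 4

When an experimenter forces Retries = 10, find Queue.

1

Under do(Retries=10), the mechanism Retries <- -3*Latency - Queue - 4 is discarded; Retries is fixed at 10.
Since Queue is not a descendant of the intervened variable, it is unaffected.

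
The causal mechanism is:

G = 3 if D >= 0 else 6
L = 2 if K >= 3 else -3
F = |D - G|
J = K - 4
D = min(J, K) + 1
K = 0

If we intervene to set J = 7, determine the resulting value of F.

do(J=7) replaces the equation J = K - 4 with the constant J = 7.
D = min(J, K) + 1  [with J=7, K=0]  = 1
G = 3 if D >= 0 else 6  [with D=1]  = 3
F = |D - G|  [with D=1, G=3]  = 2

2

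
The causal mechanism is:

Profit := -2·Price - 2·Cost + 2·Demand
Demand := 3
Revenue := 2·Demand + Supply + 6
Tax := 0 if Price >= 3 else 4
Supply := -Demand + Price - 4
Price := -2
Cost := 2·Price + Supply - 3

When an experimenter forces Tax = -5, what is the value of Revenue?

3

do(Tax=-5) replaces the equation Tax := 0 if Price >= 3 else 4 with the constant Tax = -5.
Since Revenue is not a descendant of the intervened variable, it is unaffected.
Supply = -Demand + Price - 4  [with Demand=3, Price=-2]  = -9
Revenue = 2·Demand + Supply + 6  [with Demand=3, Supply=-9]  = 3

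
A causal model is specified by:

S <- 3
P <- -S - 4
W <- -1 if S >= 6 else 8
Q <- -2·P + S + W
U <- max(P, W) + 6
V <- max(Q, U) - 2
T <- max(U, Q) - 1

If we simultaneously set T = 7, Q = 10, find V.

12

Setting T = 7, Q = 10 by intervention discards those variables' equations.
P = -S - 4  [with S=3]  = -7
W = -1 if S >= 6 else 8  [with S=3]  = 8
U = max(P, W) + 6  [with P=-7, W=8]  = 14
V = max(Q, U) - 2  [with Q=10, U=14]  = 12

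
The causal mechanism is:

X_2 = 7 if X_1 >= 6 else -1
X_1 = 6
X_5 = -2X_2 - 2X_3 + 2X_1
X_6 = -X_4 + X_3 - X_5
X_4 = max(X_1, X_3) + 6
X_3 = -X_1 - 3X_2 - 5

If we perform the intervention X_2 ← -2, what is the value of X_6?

-43

Under do(X_2=-2), the mechanism X_2 = 7 if X_1 >= 6 else -1 is discarded; X_2 is fixed at -2.
X_3 = -X_1 - 3X_2 - 5  [with X_1=6, X_2=-2]  = -5
X_4 = max(X_1, X_3) + 6  [with X_1=6, X_3=-5]  = 12
X_5 = -2X_2 - 2X_3 + 2X_1  [with X_2=-2, X_3=-5, X_1=6]  = 26
X_6 = -X_4 + X_3 - X_5  [with X_4=12, X_3=-5, X_5=26]  = -43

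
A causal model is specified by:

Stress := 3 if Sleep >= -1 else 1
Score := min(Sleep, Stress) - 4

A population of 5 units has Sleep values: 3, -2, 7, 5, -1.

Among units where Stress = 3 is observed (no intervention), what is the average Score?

Conditioning on Stress=3 selects the 4 unit(s) with Sleep ∈ {3, 7, 5, -1}. Their Score values: -1, -1, -1, -5. Mean = -2.

-2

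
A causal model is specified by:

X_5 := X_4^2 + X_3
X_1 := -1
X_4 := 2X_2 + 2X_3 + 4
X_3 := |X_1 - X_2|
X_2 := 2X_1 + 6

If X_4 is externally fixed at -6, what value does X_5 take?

41

Intervening sets X_4 = -6 and removes its equation (X_4 := 2X_2 + 2X_3 + 4).
X_2 = 2X_1 + 6  [with X_1=-1]  = 4
X_3 = |X_1 - X_2|  [with X_1=-1, X_2=4]  = 5
X_5 = X_4^2 + X_3  [with X_4=-6, X_3=5]  = 41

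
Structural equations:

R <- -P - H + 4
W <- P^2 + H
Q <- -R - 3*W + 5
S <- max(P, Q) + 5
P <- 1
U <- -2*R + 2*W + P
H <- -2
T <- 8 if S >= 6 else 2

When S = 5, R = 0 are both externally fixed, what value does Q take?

Setting S = 5, R = 0 by intervention discards those variables' equations.
W = P^2 + H  [with P=1, H=-2]  = -1
Q = -R - 3*W + 5  [with R=0, W=-1]  = 8

8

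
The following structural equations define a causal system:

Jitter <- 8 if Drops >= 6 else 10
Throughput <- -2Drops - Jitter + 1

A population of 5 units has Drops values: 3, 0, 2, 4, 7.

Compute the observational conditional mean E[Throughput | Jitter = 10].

E[Throughput|Jitter=10] averages over only the 4 units with Jitter=10 (Drops = 3, 0, 2, 4): Throughput = -15, -9, -13, -17, mean -13.5.

-13.5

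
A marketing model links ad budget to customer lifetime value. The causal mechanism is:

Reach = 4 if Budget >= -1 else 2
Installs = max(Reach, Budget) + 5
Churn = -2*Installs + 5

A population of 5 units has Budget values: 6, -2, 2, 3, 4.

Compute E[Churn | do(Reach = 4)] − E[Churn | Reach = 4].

0.2

do(Reach=4) breaks Reach's dependence on Budget. With Reach=4 fixed, Churn across the units is -17, -13, -13, -13, -13, mean -13.8.
Observing Reach=4 restricts to units where Reach's equation naturally yields 4: Budget ∈ {6, 2, 3, 4}. In that subpopulation Churn = -17, -13, -13, -13, mean -14.
Difference = -13.8 − (-14) = 0.2.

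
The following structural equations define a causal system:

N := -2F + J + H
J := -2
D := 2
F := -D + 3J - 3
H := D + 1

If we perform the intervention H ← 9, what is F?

-11

Under do(H=9), the mechanism H := D + 1 is discarded; H is fixed at 9.
Since F is not a descendant of the intervened variable, it is unaffected.
F = -D + 3J - 3  [with D=2, J=-2]  = -11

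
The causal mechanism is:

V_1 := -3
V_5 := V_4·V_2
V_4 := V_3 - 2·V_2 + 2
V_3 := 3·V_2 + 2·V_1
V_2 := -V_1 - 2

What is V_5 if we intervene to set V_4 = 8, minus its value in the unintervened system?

Intervening sets V_4 = 8 and removes its equation (V_4 := V_3 - 2·V_2 + 2).
V_2 = -V_1 - 2  [with V_1=-3]  = 1
V_5 = V_4·V_2  [with V_4=8, V_2=1]  = 8
Without intervention: V_2 = -V_1 - 2  [with V_1=-3]  = 1; V_3 = 3·V_2 + 2·V_1  [with V_2=1, V_1=-3]  = -3; V_4 = V_3 - 2·V_2 + 2  [with V_3=-3, V_2=1]  = -3; V_5 = V_4·V_2  [with V_4=-3, V_2=1]  = -3.
Change = 8 − (-3) = 11.

11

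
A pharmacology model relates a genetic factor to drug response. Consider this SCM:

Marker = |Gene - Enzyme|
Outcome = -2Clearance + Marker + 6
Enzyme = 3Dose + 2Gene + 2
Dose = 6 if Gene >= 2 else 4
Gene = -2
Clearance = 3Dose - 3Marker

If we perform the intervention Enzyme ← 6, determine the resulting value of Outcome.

The intervention breaks the incoming arrows to Enzyme: Enzyme = 3Dose + 2Gene + 2 no longer applies, and Enzyme = 6.
Dose = 6 if Gene >= 2 else 4  [with Gene=-2]  = 4
Marker = |Gene - Enzyme|  [with Gene=-2, Enzyme=6]  = 8
Clearance = 3Dose - 3Marker  [with Dose=4, Marker=8]  = -12
Outcome = -2Clearance + Marker + 6  [with Clearance=-12, Marker=8]  = 38

38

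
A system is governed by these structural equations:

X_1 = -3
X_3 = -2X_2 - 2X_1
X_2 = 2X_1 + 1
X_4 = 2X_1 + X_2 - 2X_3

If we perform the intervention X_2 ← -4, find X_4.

Under do(X_2=-4), the mechanism X_2 = 2X_1 + 1 is discarded; X_2 is fixed at -4.
X_3 = -2X_2 - 2X_1  [with X_2=-4, X_1=-3]  = 14
X_4 = 2X_1 + X_2 - 2X_3  [with X_1=-3, X_2=-4, X_3=14]  = -38

-38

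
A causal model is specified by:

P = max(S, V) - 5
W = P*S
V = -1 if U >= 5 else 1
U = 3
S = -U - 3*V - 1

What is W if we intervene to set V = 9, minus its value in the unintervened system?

-152

do(V=9) replaces the equation V = -1 if U >= 5 else 1 with the constant V = 9.
S = -U - 3*V - 1  [with U=3, V=9]  = -31
P = max(S, V) - 5  [with S=-31, V=9]  = 4
W = P*S  [with P=4, S=-31]  = -124
Without intervention: V = -1 if U >= 5 else 1  [with U=3]  = 1; S = -U - 3*V - 1  [with U=3, V=1]  = -7; P = max(S, V) - 5  [with S=-7, V=1]  = -4; W = P*S  [with P=-4, S=-7]  = 28.
Change = -124 − 28 = -152.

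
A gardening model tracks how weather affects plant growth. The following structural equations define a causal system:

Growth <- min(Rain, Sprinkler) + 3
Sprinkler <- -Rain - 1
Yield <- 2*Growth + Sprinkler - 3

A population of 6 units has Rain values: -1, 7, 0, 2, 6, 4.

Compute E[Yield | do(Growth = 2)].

The intervention sets Growth=2 in all 6 units regardless of Rain. Recomputing Yield per unit gives 1, -7, 0, -2, -6, -4; average -3.

-3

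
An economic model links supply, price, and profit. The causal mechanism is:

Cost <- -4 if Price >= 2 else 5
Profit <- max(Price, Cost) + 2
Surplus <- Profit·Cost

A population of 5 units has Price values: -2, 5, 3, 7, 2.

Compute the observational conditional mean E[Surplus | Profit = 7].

3.5

Observing Profit=7 restricts to units where Profit's equation naturally yields 7: Price ∈ {-2, 5}. In that subpopulation Surplus = 35, -28, mean 3.5.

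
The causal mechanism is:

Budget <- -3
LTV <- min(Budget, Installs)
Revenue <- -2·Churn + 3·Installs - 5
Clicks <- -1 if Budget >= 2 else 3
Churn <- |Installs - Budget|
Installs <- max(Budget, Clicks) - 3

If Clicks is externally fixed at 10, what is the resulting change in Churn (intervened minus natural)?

Under do(Clicks=10), the mechanism Clicks <- -1 if Budget >= 2 else 3 is discarded; Clicks is fixed at 10.
Installs = max(Budget, Clicks) - 3  [with Budget=-3, Clicks=10]  = 7
Churn = |Installs - Budget|  [with Installs=7, Budget=-3]  = 10
Without intervention: Clicks = -1 if Budget >= 2 else 3  [with Budget=-3]  = 3; Installs = max(Budget, Clicks) - 3  [with Budget=-3, Clicks=3]  = 0; Churn = |Installs - Budget|  [with Installs=0, Budget=-3]  = 3.
Change = 10 − 3 = 7.

7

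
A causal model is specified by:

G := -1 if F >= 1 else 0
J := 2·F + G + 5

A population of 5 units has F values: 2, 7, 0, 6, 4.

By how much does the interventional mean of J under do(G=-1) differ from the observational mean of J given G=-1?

-1.9

do(G=-1) breaks G's dependence on F. With G=-1 fixed, J across the units is 8, 18, 4, 16, 12, mean 11.6.
E[J|G=-1] averages over only the 4 units with G=-1 (F = 2, 7, 6, 4): J = 8, 18, 16, 12, mean 13.5.
Difference = 11.6 − 13.5 = -1.9.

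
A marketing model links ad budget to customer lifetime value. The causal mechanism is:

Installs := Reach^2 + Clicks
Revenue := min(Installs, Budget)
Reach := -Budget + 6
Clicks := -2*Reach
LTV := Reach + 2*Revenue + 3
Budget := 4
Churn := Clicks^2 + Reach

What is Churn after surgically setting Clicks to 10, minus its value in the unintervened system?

84

do(Clicks=10) replaces the equation Clicks := -2*Reach with the constant Clicks = 10.
Reach = -Budget + 6  [with Budget=4]  = 2
Churn = Clicks^2 + Reach  [with Clicks=10, Reach=2]  = 102
Without intervention: Reach = -Budget + 6  [with Budget=4]  = 2; Clicks = -2*Reach  [with Reach=2]  = -4; Churn = Clicks^2 + Reach  [with Clicks=-4, Reach=2]  = 18.
Change = 102 − 18 = 84.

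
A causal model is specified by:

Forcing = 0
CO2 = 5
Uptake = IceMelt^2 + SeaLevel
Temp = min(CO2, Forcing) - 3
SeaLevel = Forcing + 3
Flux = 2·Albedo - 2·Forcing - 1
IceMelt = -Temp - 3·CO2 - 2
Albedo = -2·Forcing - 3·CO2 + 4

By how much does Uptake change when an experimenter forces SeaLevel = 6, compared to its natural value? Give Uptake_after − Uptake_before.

Intervening sets SeaLevel = 6 and removes its equation (SeaLevel = Forcing + 3).
Temp = min(CO2, Forcing) - 3  [with CO2=5, Forcing=0]  = -3
IceMelt = -Temp - 3·CO2 - 2  [with Temp=-3, CO2=5]  = -14
Uptake = IceMelt^2 + SeaLevel  [with IceMelt=-14, SeaLevel=6]  = 202
Without intervention: Temp = min(CO2, Forcing) - 3  [with CO2=5, Forcing=0]  = -3; IceMelt = -Temp - 3·CO2 - 2  [with Temp=-3, CO2=5]  = -14; SeaLevel = Forcing + 3  [with Forcing=0]  = 3; Uptake = IceMelt^2 + SeaLevel  [with IceMelt=-14, SeaLevel=3]  = 199.
Change = 202 − 199 = 3.

3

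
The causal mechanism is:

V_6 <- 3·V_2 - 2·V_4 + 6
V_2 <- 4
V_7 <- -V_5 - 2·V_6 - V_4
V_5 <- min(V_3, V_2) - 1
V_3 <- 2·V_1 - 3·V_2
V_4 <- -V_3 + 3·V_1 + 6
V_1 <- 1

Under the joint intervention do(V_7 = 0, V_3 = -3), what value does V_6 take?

Setting V_7 = 0, V_3 = -3 by intervention discards those variables' equations.
V_4 = -V_3 + 3·V_1 + 6  [with V_3=-3, V_1=1]  = 12
V_6 = 3·V_2 - 2·V_4 + 6  [with V_2=4, V_4=12]  = -6

-6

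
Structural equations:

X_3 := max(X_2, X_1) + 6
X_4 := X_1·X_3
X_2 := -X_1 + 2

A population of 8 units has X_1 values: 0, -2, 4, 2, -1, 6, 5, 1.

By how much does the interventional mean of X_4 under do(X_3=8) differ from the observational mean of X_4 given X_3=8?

7

The intervention sets X_3=8 in all 8 units regardless of X_1. Recomputing X_4 per unit gives 0, -16, 32, 16, -8, 48, 40, 8; average 15.
E[X_4|X_3=8] averages over only the 2 units with X_3=8 (X_1 = 0, 2): X_4 = 0, 16, mean 8.
Difference = 15 − 8 = 7.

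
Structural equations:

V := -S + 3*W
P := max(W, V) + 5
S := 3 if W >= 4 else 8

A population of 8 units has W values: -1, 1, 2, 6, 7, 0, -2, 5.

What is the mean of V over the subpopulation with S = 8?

-8

Observing S=8 restricts to units where S's equation naturally yields 8: W ∈ {-1, 1, 2, 0, -2}. In that subpopulation V = -11, -5, -2, -8, -14, mean -8.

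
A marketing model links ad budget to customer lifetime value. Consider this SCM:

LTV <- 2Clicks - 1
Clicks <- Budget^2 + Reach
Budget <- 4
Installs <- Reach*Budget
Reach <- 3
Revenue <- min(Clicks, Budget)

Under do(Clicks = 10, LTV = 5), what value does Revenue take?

The joint intervention fixes Clicks = 10, LTV = 5, removing each variable's own equation.
Revenue = min(Clicks, Budget)  [with Clicks=10, Budget=4]  = 4

4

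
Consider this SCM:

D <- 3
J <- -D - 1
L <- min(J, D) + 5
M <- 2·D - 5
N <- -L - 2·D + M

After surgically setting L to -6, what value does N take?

1

do(L=-6) replaces the equation L <- min(J, D) + 5 with the constant L = -6.
M = 2·D - 5  [with D=3]  = 1
N = -L - 2·D + M  [with L=-6, D=3, M=1]  = 1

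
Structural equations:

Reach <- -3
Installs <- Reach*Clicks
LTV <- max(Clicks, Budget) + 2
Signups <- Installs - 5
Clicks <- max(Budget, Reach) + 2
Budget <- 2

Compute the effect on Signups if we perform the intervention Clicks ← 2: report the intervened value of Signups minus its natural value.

do(Clicks=2) replaces the equation Clicks <- max(Budget, Reach) + 2 with the constant Clicks = 2.
Installs = Reach*Clicks  [with Reach=-3, Clicks=2]  = -6
Signups = Installs - 5  [with Installs=-6]  = -11
Without intervention: Clicks = max(Budget, Reach) + 2  [with Budget=2, Reach=-3]  = 4; Installs = Reach*Clicks  [with Reach=-3, Clicks=4]  = -12; Signups = Installs - 5  [with Installs=-12]  = -17.
Change = -11 − (-17) = 6.

6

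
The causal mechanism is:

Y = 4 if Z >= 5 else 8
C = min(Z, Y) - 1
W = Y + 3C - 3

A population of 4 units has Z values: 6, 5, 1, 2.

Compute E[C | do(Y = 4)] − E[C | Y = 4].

-1.25

do(Y=4) breaks Y's dependence on Z. With Y=4 fixed, C across the units is 3, 3, 0, 1, mean 1.75.
Observing Y=4 restricts to units where Y's equation naturally yields 4: Z ∈ {6, 5}. In that subpopulation C = 3, 3, mean 3.
Difference = 1.75 − 3 = -1.25.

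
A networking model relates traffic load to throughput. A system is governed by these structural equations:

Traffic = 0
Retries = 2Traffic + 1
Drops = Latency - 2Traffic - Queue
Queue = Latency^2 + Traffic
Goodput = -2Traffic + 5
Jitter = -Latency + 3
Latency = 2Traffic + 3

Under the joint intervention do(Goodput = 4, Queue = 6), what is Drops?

The joint intervention fixes Goodput = 4, Queue = 6, removing each variable's own equation.
Latency = 2Traffic + 3  [with Traffic=0]  = 3
Drops = Latency - 2Traffic - Queue  [with Latency=3, Traffic=0, Queue=6]  = -3

-3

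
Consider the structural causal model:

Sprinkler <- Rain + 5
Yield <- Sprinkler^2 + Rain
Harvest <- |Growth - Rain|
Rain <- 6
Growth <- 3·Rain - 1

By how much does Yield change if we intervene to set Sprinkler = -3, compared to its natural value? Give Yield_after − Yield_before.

Under do(Sprinkler=-3), the mechanism Sprinkler <- Rain + 5 is discarded; Sprinkler is fixed at -3.
Yield = Sprinkler^2 + Rain  [with Sprinkler=-3, Rain=6]  = 15
Without intervention: Sprinkler = Rain + 5  [with Rain=6]  = 11; Yield = Sprinkler^2 + Rain  [with Sprinkler=11, Rain=6]  = 127.
Change = 15 − 127 = -112.

-112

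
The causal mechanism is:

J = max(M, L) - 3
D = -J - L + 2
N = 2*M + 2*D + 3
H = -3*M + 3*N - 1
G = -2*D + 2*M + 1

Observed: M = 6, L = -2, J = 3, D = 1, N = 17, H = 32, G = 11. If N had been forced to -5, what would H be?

The intervention breaks the incoming arrows to N: N = 2*M + 2*D + 3 no longer applies, and N = -5.
H = -3*M + 3*N - 1  [with M=6, N=-5]  = -34

-34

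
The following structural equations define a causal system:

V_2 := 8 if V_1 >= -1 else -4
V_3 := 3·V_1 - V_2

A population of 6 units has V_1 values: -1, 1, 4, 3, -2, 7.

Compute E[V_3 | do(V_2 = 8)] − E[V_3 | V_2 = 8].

-2.4

Every unit gets V_2=8 under the intervention. V_3 values become -11, -5, 4, 1, -14, 13; E[V_3|do(V_2=8)] = -2.
Observing V_2=8 restricts to units where V_2's equation naturally yields 8: V_1 ∈ {-1, 1, 4, 3, 7}. In that subpopulation V_3 = -11, -5, 4, 1, 13, mean 0.4.
Difference = -2 − 0.4 = -2.4.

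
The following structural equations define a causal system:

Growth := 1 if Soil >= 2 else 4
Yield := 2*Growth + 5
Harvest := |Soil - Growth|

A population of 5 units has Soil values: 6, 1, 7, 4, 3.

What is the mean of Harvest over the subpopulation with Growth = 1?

Observing Growth=1 restricts to units where Growth's equation naturally yields 1: Soil ∈ {6, 7, 4, 3}. In that subpopulation Harvest = 5, 6, 3, 2, mean 4.

4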